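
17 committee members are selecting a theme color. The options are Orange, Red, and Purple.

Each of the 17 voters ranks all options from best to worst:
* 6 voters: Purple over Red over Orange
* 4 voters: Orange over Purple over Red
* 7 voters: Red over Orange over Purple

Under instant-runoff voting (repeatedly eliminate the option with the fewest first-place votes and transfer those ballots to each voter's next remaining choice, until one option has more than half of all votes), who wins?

Round 1: Orange 4, Red 7, Purple 6. Orange eliminated.
Round 2: Red 7, Purple 10. Purple has a majority (≥9).

Purple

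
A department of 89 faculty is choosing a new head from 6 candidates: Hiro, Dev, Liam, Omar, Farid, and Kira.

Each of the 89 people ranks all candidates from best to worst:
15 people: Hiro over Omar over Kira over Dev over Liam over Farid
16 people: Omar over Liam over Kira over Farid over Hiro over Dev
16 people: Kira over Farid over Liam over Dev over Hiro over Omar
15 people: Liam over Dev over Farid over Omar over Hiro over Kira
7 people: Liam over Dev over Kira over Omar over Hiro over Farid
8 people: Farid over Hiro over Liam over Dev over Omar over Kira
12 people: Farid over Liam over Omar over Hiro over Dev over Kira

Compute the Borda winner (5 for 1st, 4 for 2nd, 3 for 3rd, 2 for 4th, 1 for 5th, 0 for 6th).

Liam

Hiro: 15×5 + 16×1 + 16×1 + 15×1 + 7×1 + 8×4 + 12×2 = 185
Dev: 15×2 + 16×0 + 16×2 + 15×4 + 7×4 + 8×2 + 12×1 = 178
Liam: 15×1 + 16×4 + 16×3 + 15×5 + 7×5 + 8×3 + 12×4 = 309
Omar: 15×4 + 16×5 + 16×0 + 15×2 + 7×2 + 8×1 + 12×3 = 228
Farid: 15×0 + 16×2 + 16×4 + 15×3 + 7×0 + 8×5 + 12×5 = 241
Kira: 15×3 + 16×3 + 16×5 + 15×0 + 7×3 + 8×0 + 12×0 = 194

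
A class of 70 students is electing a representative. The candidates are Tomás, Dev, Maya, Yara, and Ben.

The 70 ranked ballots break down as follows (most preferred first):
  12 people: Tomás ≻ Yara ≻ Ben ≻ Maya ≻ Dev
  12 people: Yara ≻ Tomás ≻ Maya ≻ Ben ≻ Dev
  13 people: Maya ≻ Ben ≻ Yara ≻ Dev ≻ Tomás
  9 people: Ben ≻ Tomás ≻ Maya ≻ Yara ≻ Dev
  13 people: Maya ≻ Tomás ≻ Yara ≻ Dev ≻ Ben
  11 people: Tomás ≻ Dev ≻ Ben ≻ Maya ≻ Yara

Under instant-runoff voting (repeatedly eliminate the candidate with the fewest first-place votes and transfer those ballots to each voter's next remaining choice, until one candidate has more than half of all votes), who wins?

Round 1: Tomás 23, Dev 0, Maya 26, Yara 12, Ben 9. Dev eliminated.
Round 2: Tomás 23, Maya 26, Yara 12, Ben 9. Ben eliminated.
Round 3: Tomás 32, Maya 26, Yara 12. Yara eliminated.
Round 4: Tomás 44, Maya 26. Tomás has a majority (≥36).

Tomás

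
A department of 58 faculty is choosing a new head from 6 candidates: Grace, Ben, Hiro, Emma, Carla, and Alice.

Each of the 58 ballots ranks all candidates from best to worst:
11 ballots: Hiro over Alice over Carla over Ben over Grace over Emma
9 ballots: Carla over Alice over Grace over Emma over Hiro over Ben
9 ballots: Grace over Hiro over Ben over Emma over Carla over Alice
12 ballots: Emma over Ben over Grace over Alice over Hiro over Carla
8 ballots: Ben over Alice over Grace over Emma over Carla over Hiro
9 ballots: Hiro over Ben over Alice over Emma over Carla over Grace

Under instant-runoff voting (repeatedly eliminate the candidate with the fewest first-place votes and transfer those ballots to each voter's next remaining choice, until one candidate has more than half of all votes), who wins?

Grace

Round 1: Grace 9, Ben 8, Hiro 20, Emma 12, Carla 9, Alice 0. Alice eliminated.
Round 2: Grace 9, Ben 8, Hiro 20, Emma 12, Carla 9. Ben eliminated.
Round 3: Grace 17, Hiro 20, Emma 12, Carla 9. Carla eliminated.
Round 4: Grace 26, Hiro 20, Emma 12. Emma eliminated.
Round 5: Grace 38, Hiro 20. Grace has a majority (≥30).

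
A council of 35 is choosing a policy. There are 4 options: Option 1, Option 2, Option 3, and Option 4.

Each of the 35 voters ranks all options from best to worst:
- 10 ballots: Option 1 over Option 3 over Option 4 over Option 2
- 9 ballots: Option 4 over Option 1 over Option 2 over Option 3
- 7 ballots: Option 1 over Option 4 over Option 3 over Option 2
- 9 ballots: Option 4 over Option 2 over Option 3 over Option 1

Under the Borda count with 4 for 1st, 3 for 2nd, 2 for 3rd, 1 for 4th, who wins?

Option 4

Option 1: 10×4 + 9×3 + 7×4 + 9×1 = 104
Option 2: 10×1 + 9×2 + 7×1 + 9×3 = 62
Option 3: 10×3 + 9×1 + 7×2 + 9×2 = 71
Option 4: 10×2 + 9×4 + 7×3 + 9×4 = 113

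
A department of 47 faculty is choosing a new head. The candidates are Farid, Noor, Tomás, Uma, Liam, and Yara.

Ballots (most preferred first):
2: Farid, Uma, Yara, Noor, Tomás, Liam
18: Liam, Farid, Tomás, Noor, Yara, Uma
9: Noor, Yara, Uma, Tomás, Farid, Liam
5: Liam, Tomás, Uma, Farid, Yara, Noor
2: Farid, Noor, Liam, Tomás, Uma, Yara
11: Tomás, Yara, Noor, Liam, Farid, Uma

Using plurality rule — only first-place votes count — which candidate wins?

Liam

First-place votes: Farid 4, Noor 9, Tomás 11, Uma 0, Liam 23, Yara 0.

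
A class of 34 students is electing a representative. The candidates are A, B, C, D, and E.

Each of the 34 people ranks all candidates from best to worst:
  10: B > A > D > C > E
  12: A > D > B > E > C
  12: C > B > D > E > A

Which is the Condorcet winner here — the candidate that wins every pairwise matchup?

B vs A: 22–12
B vs C: 22–12
B vs D: 22–12
B vs E: 34–0
B beats every other candidate.

B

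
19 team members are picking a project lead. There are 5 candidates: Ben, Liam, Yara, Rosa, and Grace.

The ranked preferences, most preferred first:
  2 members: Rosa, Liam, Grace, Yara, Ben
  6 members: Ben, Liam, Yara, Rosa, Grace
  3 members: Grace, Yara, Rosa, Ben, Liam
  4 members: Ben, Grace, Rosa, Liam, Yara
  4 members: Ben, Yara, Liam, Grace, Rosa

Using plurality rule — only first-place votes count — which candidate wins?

Ben

First-place votes: Ben 14, Liam 0, Yara 0, Rosa 2, Grace 3.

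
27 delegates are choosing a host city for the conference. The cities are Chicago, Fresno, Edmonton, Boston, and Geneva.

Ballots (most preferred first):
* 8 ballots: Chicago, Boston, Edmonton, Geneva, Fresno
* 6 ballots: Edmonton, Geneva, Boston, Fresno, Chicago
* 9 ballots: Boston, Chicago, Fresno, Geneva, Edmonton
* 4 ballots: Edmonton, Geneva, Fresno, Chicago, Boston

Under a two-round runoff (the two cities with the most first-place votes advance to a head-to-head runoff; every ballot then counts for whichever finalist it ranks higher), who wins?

Boston

Round 1 first-place votes: Chicago 8, Fresno 0, Edmonton 10, Boston 9, Geneva 0. Edmonton and Boston advance.
Runoff: Edmonton is ranked above Boston on 10 ballots, Boston above Edmonton on 17.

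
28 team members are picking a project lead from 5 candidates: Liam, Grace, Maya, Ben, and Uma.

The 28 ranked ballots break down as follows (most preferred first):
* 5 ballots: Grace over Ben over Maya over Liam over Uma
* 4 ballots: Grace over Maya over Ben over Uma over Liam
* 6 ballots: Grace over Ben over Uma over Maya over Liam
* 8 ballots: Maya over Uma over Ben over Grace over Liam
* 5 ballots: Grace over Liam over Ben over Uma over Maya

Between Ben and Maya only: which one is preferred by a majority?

Ben

Ben is ranked above Maya on 16 ballots; Maya above Ben on 12.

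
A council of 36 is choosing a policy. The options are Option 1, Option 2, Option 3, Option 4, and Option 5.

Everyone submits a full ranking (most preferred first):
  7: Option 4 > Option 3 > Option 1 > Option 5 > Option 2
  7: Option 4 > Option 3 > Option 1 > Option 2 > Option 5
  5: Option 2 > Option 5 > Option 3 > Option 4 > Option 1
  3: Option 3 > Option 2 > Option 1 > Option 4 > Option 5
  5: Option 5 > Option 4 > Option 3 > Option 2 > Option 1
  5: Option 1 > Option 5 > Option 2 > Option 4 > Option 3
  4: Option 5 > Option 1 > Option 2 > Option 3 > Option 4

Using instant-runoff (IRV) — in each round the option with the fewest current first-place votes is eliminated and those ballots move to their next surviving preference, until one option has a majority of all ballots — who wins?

Round 1: Option 1 5, Option 2 5, Option 3 3, Option 4 14, Option 5 9. Option 3 eliminated.
Round 2: Option 1 5, Option 2 8, Option 4 14, Option 5 9. Option 1 eliminated.
Round 3: Option 2 8, Option 4 14, Option 5 14. Option 2 eliminated.
Round 4: Option 4 17, Option 5 19. Option 5 has a majority (≥19).

Option 5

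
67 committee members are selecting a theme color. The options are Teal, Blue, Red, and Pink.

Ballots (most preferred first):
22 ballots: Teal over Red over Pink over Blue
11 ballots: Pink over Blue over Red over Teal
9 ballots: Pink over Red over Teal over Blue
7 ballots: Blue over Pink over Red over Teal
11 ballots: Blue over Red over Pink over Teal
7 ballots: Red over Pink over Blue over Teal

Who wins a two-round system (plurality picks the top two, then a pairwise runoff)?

Pink

Round 1 first-place votes: Teal 22, Blue 18, Red 7, Pink 20. Teal and Pink advance.
Runoff: Teal is ranked above Pink on 22 ballots, Pink above Teal on 45.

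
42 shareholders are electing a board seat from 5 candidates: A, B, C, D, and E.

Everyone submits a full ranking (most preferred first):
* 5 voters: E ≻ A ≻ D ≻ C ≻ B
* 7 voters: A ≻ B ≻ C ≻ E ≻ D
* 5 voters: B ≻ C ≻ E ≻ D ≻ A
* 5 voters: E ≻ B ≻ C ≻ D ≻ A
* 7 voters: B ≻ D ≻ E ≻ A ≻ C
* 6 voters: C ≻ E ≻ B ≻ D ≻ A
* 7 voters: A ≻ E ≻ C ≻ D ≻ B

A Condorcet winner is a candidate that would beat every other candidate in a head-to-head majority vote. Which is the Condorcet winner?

E

E vs A: 28–14
E vs B: 23–19
E vs C: 24–18
E vs D: 35–7
E beats every other candidate.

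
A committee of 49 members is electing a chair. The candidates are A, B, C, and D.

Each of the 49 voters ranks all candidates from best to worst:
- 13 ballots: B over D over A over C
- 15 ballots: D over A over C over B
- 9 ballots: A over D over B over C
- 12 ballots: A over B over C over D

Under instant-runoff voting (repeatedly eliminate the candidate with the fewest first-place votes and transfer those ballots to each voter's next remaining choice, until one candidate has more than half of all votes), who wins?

Round 1: A 21, B 13, C 0, D 15. C eliminated.
Round 2: A 21, B 13, D 15. B eliminated.
Round 3: A 21, D 28. D has a majority (≥25).

D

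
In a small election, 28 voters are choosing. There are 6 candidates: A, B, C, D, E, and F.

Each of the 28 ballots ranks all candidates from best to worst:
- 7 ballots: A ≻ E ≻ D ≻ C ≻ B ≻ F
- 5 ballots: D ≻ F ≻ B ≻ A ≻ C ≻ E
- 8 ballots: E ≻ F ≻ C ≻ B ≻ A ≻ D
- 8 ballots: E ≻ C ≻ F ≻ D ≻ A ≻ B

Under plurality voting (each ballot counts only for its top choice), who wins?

First-place votes: A 7, B 0, C 0, D 5, E 16, F 0.

E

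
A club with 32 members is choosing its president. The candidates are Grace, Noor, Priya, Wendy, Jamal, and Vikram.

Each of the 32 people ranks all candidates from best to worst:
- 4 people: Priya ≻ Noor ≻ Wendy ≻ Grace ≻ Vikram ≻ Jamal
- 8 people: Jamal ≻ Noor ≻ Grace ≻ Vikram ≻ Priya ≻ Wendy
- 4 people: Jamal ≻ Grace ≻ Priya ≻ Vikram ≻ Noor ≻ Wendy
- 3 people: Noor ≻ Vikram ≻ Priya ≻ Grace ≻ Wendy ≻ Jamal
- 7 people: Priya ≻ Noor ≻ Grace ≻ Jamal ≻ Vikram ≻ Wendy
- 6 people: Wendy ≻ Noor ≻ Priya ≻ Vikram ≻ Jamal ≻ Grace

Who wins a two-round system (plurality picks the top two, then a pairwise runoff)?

Round 1 first-place votes: Grace 0, Noor 3, Priya 11, Wendy 6, Jamal 12, Vikram 0. Jamal and Priya advance.
Runoff: Jamal is ranked above Priya on 12 ballots, Priya above Jamal on 20.

Priya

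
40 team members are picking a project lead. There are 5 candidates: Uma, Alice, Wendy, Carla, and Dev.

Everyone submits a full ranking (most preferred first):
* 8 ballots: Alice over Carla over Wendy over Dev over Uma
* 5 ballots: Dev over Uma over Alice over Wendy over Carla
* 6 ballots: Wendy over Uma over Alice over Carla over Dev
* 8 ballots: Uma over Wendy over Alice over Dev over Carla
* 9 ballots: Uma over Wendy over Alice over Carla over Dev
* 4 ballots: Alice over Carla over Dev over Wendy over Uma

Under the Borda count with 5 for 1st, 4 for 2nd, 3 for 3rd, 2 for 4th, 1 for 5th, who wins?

Alice

Uma: 8×1 + 5×4 + 6×4 + 8×5 + 9×5 + 4×1 = 141
Alice: 8×5 + 5×3 + 6×3 + 8×3 + 9×3 + 4×5 = 144
Wendy: 8×3 + 5×2 + 6×5 + 8×4 + 9×4 + 4×2 = 140
Carla: 8×4 + 5×1 + 6×2 + 8×1 + 9×2 + 4×4 = 91
Dev: 8×2 + 5×5 + 6×1 + 8×2 + 9×1 + 4×3 = 84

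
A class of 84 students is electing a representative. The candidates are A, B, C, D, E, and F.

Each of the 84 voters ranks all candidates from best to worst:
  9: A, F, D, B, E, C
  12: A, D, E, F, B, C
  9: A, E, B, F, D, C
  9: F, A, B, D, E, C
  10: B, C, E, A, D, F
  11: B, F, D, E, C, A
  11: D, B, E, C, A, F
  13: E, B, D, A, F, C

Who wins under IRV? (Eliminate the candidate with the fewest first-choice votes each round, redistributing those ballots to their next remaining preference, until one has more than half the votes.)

Round 1: A 30, B 21, C 0, D 11, E 13, F 9. C eliminated.
Round 2: A 30, B 21, D 11, E 13, F 9. F eliminated.
Round 3: A 39, B 21, D 11, E 13. D eliminated.
Round 4: A 39, B 32, E 13. E eliminated.
Round 5: A 39, B 45. B has a majority (≥43).

B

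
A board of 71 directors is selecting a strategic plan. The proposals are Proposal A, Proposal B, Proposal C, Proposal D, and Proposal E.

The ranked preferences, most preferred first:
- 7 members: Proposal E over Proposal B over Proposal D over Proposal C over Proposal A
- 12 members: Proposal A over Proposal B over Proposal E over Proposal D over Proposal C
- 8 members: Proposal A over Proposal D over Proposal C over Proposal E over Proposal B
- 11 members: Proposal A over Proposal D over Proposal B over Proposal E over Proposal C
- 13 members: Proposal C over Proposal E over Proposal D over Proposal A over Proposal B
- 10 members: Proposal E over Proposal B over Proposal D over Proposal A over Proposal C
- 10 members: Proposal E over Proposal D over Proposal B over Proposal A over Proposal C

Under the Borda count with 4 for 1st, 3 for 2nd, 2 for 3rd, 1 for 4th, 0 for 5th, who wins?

Proposal A: 7×0 + 12×4 + 8×4 + 11×4 + 13×1 + 10×1 + 10×1 = 157
Proposal B: 7×3 + 12×3 + 8×0 + 11×2 + 13×0 + 10×3 + 10×2 = 129
Proposal C: 7×1 + 12×0 + 8×2 + 11×0 + 13×4 + 10×0 + 10×0 = 75
Proposal D: 7×2 + 12×1 + 8×3 + 11×3 + 13×2 + 10×2 + 10×3 = 159
Proposal E: 7×4 + 12×2 + 8×1 + 11×1 + 13×3 + 10×4 + 10×4 = 190

Proposal E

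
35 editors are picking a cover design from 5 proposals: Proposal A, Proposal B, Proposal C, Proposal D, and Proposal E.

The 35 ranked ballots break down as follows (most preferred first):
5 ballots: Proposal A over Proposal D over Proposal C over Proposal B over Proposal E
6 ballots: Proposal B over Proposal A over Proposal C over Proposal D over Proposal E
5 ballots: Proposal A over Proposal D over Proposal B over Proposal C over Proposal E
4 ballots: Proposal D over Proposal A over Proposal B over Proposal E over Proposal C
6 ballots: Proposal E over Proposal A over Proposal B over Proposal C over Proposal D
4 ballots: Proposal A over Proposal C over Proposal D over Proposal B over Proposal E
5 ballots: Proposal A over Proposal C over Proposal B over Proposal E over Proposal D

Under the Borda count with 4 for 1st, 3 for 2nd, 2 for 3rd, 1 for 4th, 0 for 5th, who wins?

Proposal A

Proposal A: 5×4 + 6×3 + 5×4 + 4×3 + 6×3 + 4×4 + 5×4 = 124
Proposal B: 5×1 + 6×4 + 5×2 + 4×2 + 6×2 + 4×1 + 5×2 = 73
Proposal C: 5×2 + 6×2 + 5×1 + 4×0 + 6×1 + 4×3 + 5×3 = 60
Proposal D: 5×3 + 6×1 + 5×3 + 4×4 + 6×0 + 4×2 + 5×0 = 60
Proposal E: 5×0 + 6×0 + 5×0 + 4×1 + 6×4 + 4×0 + 5×1 = 33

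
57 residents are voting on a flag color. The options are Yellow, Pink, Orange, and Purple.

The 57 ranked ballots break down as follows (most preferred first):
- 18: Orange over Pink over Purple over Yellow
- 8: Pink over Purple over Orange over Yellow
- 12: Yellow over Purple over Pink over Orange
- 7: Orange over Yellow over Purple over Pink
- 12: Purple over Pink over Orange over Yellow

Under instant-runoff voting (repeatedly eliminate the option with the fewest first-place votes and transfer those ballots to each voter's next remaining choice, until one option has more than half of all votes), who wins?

Round 1: Yellow 12, Pink 8, Orange 25, Purple 12. Pink eliminated.
Round 2: Yellow 12, Orange 25, Purple 20. Yellow eliminated.
Round 3: Orange 25, Purple 32. Purple has a majority (≥29).

Purple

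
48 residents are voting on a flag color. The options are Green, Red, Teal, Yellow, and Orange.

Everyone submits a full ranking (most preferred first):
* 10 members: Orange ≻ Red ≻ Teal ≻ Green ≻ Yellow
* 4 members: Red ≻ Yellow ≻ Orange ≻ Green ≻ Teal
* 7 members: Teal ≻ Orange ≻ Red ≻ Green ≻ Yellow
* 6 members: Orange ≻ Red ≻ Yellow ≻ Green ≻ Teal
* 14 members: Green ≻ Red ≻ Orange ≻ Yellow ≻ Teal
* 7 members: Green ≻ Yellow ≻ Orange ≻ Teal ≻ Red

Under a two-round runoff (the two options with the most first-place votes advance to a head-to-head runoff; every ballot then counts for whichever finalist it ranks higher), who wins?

Orange

Round 1 first-place votes: Green 21, Red 4, Teal 7, Yellow 0, Orange 16. Green and Orange advance.
Runoff: Green is ranked above Orange on 21 ballots, Orange above Green on 27.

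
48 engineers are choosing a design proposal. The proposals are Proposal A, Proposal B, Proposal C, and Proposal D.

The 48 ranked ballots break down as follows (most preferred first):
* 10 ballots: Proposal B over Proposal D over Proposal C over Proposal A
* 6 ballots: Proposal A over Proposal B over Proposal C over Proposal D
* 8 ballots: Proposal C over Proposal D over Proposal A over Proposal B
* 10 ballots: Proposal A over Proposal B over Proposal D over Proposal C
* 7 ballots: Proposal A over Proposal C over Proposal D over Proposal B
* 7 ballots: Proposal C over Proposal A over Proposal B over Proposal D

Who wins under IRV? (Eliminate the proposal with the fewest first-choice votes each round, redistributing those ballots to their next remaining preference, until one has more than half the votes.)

Proposal C

Round 1: Proposal A 23, Proposal B 10, Proposal C 15, Proposal D 0. Proposal D eliminated.
Round 2: Proposal A 23, Proposal B 10, Proposal C 15. Proposal B eliminated.
Round 3: Proposal A 23, Proposal C 25. Proposal C has a majority (≥25).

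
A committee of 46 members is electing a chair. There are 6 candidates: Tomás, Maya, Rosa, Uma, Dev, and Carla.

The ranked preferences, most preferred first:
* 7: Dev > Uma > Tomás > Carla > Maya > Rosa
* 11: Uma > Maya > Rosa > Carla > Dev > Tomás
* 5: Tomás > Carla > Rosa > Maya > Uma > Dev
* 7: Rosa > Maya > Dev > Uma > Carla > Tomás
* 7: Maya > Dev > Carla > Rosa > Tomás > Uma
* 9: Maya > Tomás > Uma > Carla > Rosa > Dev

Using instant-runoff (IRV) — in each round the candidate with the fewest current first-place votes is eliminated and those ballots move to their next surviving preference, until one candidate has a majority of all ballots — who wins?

Maya

Round 1: Tomás 5, Maya 16, Rosa 7, Uma 11, Dev 7, Carla 0. Carla eliminated.
Round 2: Tomás 5, Maya 16, Rosa 7, Uma 11, Dev 7. Tomás eliminated.
Round 3: Maya 16, Rosa 12, Uma 11, Dev 7. Dev eliminated.
Round 4: Maya 16, Rosa 12, Uma 18. Rosa eliminated.
Round 5: Maya 28, Uma 18. Maya has a majority (≥24).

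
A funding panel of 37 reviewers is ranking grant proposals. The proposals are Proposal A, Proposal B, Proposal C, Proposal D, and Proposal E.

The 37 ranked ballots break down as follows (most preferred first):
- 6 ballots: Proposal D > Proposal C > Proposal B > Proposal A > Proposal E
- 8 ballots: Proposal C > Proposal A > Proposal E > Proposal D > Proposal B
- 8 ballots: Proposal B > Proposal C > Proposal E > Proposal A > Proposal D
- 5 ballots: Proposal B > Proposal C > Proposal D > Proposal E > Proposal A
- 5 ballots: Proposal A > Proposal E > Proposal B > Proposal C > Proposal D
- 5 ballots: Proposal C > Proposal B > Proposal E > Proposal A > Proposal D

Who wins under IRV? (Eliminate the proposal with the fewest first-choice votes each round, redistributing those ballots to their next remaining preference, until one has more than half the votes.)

Round 1: Proposal A 5, Proposal B 13, Proposal C 13, Proposal D 6, Proposal E 0. Proposal E eliminated.
Round 2: Proposal A 5, Proposal B 13, Proposal C 13, Proposal D 6. Proposal A eliminated.
Round 3: Proposal B 18, Proposal C 13, Proposal D 6. Proposal D eliminated.
Round 4: Proposal B 18, Proposal C 19. Proposal C has a majority (≥19).

Proposal C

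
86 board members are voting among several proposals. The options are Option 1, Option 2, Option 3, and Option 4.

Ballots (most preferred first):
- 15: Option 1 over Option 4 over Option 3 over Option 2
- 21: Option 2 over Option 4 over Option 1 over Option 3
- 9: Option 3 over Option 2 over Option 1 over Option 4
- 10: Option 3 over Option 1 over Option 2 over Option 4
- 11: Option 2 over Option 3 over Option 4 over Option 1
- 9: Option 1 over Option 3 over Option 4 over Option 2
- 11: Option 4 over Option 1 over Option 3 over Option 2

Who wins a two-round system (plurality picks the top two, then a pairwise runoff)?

Round 1 first-place votes: Option 1 24, Option 2 32, Option 3 19, Option 4 11. Option 2 and Option 1 advance.
Runoff: Option 2 is ranked above Option 1 on 41 ballots, Option 1 above Option 2 on 45.

Option 1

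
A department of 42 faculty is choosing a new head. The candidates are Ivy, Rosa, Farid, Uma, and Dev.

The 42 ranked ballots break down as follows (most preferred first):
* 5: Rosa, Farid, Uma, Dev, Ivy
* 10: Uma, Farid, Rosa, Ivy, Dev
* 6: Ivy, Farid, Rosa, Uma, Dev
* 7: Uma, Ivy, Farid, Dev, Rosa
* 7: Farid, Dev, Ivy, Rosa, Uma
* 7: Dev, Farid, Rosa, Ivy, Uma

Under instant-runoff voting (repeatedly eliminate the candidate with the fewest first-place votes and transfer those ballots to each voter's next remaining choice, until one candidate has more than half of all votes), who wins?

Farid

Round 1: Ivy 6, Rosa 5, Farid 7, Uma 17, Dev 7. Rosa eliminated.
Round 2: Ivy 6, Farid 12, Uma 17, Dev 7. Ivy eliminated.
Round 3: Farid 18, Uma 17, Dev 7. Dev eliminated.
Round 4: Farid 25, Uma 17. Farid has a majority (≥22).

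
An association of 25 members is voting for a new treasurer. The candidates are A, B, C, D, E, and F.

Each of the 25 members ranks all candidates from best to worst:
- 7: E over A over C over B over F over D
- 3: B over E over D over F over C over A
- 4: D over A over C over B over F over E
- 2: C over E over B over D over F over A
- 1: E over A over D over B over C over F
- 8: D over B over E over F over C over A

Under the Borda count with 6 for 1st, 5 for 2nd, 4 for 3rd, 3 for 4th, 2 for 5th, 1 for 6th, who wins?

E

A: 7×5 + 3×1 + 4×5 + 2×1 + 1×5 + 8×1 = 73
B: 7×3 + 3×6 + 4×3 + 2×4 + 1×3 + 8×5 = 102
C: 7×4 + 3×2 + 4×4 + 2×6 + 1×2 + 8×2 = 80
D: 7×1 + 3×4 + 4×6 + 2×3 + 1×4 + 8×6 = 101
E: 7×6 + 3×5 + 4×1 + 2×5 + 1×6 + 8×4 = 109
F: 7×2 + 3×3 + 4×2 + 2×2 + 1×1 + 8×3 = 60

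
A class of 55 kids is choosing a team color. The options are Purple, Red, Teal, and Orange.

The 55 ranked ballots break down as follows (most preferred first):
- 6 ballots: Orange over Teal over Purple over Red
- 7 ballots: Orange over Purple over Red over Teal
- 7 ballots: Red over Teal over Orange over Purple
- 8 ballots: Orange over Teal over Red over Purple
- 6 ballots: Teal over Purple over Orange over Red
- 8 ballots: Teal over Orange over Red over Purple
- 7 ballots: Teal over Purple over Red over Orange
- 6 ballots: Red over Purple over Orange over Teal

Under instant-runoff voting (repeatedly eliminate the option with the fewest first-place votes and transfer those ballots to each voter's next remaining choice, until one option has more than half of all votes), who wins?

Teal

Round 1: Purple 0, Red 13, Teal 21, Orange 21. Purple eliminated.
Round 2: Red 13, Teal 21, Orange 21. Red eliminated.
Round 3: Teal 28, Orange 27. Teal has a majority (≥28).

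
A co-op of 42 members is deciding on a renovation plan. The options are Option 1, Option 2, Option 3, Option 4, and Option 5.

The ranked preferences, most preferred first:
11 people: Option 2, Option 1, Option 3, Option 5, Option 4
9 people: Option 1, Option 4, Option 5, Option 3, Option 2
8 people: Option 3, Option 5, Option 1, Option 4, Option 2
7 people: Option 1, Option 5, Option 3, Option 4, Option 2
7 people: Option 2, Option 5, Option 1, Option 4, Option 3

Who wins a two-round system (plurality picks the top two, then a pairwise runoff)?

Option 1

Round 1 first-place votes: Option 1 16, Option 2 18, Option 3 8, Option 4 0, Option 5 0. Option 2 and Option 1 advance.
Runoff: Option 2 is ranked above Option 1 on 18 ballots, Option 1 above Option 2 on 24.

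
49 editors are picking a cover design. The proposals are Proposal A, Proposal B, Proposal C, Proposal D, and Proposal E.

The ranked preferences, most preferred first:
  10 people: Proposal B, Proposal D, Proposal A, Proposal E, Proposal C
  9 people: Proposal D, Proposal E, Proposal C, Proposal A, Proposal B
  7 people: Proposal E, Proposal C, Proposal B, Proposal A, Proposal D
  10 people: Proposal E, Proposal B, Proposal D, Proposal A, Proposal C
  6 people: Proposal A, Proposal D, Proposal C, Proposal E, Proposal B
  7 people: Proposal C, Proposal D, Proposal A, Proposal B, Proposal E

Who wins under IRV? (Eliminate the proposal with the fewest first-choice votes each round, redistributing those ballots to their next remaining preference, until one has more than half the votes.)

Round 1: Proposal A 6, Proposal B 10, Proposal C 7, Proposal D 9, Proposal E 17. Proposal A eliminated.
Round 2: Proposal B 10, Proposal C 7, Proposal D 15, Proposal E 17. Proposal C eliminated.
Round 3: Proposal B 10, Proposal D 22, Proposal E 17. Proposal B eliminated.
Round 4: Proposal D 32, Proposal E 17. Proposal D has a majority (≥25).

Proposal D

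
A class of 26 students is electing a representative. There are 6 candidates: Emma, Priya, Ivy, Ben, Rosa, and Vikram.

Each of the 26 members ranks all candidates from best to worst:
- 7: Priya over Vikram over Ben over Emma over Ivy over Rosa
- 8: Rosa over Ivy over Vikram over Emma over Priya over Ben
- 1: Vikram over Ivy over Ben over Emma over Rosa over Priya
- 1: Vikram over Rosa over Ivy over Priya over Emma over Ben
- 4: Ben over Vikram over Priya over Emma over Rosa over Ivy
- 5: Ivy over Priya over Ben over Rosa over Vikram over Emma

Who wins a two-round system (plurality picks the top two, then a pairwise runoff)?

Priya

Round 1 first-place votes: Emma 0, Priya 7, Ivy 5, Ben 4, Rosa 8, Vikram 2. Rosa and Priya advance.
Runoff: Rosa is ranked above Priya on 10 ballots, Priya above Rosa on 16.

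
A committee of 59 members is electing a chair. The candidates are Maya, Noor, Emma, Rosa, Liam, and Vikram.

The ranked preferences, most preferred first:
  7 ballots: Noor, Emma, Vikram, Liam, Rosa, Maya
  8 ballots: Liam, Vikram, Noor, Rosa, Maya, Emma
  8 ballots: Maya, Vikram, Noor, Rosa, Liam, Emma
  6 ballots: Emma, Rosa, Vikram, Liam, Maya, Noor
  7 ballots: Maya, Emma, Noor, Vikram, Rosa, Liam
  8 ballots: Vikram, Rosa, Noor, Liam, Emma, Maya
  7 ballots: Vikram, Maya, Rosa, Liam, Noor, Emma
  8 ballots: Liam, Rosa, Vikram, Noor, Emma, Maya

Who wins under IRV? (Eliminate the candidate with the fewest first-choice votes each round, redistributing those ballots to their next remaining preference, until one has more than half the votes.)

Vikram

Round 1: Maya 15, Noor 7, Emma 6, Rosa 0, Liam 16, Vikram 15. Rosa eliminated.
Round 2: Maya 15, Noor 7, Emma 6, Liam 16, Vikram 15. Emma eliminated.
Round 3: Maya 15, Noor 7, Liam 16, Vikram 21. Noor eliminated.
Round 4: Maya 15, Liam 16, Vikram 28. Maya eliminated.
Round 5: Liam 16, Vikram 43. Vikram has a majority (≥30).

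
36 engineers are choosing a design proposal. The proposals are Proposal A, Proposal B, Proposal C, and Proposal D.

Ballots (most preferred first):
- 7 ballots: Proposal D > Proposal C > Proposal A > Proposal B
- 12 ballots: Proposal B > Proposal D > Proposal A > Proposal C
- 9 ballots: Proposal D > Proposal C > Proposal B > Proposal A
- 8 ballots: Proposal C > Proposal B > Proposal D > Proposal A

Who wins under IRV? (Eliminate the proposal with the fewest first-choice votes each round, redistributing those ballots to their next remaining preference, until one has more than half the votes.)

Proposal B

Round 1: Proposal A 0, Proposal B 12, Proposal C 8, Proposal D 16. Proposal A eliminated.
Round 2: Proposal B 12, Proposal C 8, Proposal D 16. Proposal C eliminated.
Round 3: Proposal B 20, Proposal D 16. Proposal B has a majority (≥19).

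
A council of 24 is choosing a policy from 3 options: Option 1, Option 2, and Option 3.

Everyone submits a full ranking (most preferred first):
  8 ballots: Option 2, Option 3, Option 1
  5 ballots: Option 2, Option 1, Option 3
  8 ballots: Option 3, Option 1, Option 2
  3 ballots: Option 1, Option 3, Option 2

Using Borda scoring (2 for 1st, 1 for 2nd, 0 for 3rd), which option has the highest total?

Option 1: 8×0 + 5×1 + 8×1 + 3×2 = 19
Option 2: 8×2 + 5×2 + 8×0 + 3×0 = 26
Option 3: 8×1 + 5×0 + 8×2 + 3×1 = 27

Option 3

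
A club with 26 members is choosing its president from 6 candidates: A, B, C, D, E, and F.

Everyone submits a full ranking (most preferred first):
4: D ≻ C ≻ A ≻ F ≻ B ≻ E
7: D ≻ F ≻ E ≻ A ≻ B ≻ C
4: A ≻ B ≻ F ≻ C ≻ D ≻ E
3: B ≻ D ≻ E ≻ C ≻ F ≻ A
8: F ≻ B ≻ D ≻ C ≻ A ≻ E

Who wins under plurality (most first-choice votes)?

D

First-place votes: A 4, B 3, C 0, D 11, E 0, F 8.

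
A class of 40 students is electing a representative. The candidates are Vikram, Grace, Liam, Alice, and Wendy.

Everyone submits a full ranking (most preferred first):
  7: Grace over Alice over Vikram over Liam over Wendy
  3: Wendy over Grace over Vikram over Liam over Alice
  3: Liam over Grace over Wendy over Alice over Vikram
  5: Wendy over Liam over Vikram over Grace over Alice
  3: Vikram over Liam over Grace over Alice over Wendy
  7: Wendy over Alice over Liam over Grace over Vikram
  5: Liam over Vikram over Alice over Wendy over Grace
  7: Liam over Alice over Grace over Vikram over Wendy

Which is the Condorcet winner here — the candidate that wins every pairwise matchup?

Liam

Liam vs Vikram: 27–13
Liam vs Grace: 30–10
Liam vs Alice: 26–14
Liam vs Wendy: 25–15
Liam beats every other candidate.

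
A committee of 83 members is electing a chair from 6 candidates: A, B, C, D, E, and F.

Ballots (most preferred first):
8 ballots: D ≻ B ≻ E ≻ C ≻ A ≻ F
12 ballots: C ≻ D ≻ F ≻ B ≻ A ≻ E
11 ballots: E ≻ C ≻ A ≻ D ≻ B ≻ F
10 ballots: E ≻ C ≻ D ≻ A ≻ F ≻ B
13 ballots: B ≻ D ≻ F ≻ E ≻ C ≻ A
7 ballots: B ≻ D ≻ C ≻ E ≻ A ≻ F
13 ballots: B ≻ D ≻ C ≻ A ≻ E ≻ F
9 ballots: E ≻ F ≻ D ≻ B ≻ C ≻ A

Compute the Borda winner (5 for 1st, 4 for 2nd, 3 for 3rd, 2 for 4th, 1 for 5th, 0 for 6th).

D

A: 8×1 + 12×1 + 11×3 + 10×2 + 13×0 + 7×1 + 13×2 + 9×0 = 106
B: 8×4 + 12×2 + 11×1 + 10×0 + 13×5 + 7×5 + 13×5 + 9×2 = 250
C: 8×2 + 12×5 + 11×4 + 10×4 + 13×1 + 7×3 + 13×3 + 9×1 = 242
D: 8×5 + 12×4 + 11×2 + 10×3 + 13×4 + 7×4 + 13×4 + 9×3 = 299
E: 8×3 + 12×0 + 11×5 + 10×5 + 13×2 + 7×2 + 13×1 + 9×5 = 227
F: 8×0 + 12×3 + 11×0 + 10×1 + 13×3 + 7×0 + 13×0 + 9×4 = 121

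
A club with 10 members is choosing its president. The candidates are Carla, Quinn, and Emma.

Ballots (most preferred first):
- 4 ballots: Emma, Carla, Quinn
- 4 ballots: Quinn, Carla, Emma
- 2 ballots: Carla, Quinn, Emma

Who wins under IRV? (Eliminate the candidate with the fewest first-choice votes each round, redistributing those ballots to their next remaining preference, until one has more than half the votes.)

Round 1: Carla 2, Quinn 4, Emma 4. Carla eliminated.
Round 2: Quinn 6, Emma 4. Quinn has a majority (≥6).

Quinn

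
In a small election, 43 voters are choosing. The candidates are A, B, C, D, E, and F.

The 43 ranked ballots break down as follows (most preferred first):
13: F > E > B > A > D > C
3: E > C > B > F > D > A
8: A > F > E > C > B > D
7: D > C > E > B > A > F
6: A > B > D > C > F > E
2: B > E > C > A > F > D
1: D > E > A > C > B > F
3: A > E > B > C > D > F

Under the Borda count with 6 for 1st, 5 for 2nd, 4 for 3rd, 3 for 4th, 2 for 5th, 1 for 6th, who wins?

A: 13×3 + 3×1 + 8×6 + 7×2 + 6×6 + 2×3 + 1×4 + 3×6 = 168
B: 13×4 + 3×4 + 8×2 + 7×3 + 6×5 + 2×6 + 1×2 + 3×4 = 157
C: 13×1 + 3×5 + 8×3 + 7×5 + 6×3 + 2×4 + 1×3 + 3×3 = 125
D: 13×2 + 3×2 + 8×1 + 7×6 + 6×4 + 2×1 + 1×6 + 3×2 = 120
E: 13×5 + 3×6 + 8×4 + 7×4 + 6×1 + 2×5 + 1×5 + 3×5 = 179
F: 13×6 + 3×3 + 8×5 + 7×1 + 6×2 + 2×2 + 1×1 + 3×1 = 154

E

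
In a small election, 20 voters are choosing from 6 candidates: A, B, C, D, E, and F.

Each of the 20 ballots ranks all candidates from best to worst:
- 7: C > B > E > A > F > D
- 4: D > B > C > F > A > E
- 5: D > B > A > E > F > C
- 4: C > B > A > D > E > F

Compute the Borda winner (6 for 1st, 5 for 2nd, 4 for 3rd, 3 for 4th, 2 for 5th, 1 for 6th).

B

A: 7×3 + 4×2 + 5×4 + 4×4 = 65
B: 7×5 + 4×5 + 5×5 + 4×5 = 100
C: 7×6 + 4×4 + 5×1 + 4×6 = 87
D: 7×1 + 4×6 + 5×6 + 4×3 = 73
E: 7×4 + 4×1 + 5×3 + 4×2 = 55
F: 7×2 + 4×3 + 5×2 + 4×1 = 40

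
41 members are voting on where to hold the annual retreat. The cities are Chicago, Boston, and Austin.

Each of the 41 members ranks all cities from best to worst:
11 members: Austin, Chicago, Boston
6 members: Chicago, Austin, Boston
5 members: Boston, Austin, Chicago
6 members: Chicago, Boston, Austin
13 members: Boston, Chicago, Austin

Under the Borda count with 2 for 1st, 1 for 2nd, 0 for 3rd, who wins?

Chicago: 11×1 + 6×2 + 5×0 + 6×2 + 13×1 = 48
Boston: 11×0 + 6×0 + 5×2 + 6×1 + 13×2 = 42
Austin: 11×2 + 6×1 + 5×1 + 6×0 + 13×0 = 33

Chicago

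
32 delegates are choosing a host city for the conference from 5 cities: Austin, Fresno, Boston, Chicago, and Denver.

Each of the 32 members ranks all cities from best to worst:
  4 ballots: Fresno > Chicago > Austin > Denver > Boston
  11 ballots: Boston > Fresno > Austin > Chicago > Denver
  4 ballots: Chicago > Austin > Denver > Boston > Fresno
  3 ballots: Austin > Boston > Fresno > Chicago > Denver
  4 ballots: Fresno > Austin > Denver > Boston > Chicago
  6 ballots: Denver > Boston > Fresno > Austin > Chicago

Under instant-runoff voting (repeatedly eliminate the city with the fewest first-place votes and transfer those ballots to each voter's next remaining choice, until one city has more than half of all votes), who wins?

Round 1: Austin 3, Fresno 8, Boston 11, Chicago 4, Denver 6. Austin eliminated.
Round 2: Fresno 8, Boston 14, Chicago 4, Denver 6. Chicago eliminated.
Round 3: Fresno 8, Boston 14, Denver 10. Fresno eliminated.
Round 4: Boston 14, Denver 18. Denver has a majority (≥17).

Denver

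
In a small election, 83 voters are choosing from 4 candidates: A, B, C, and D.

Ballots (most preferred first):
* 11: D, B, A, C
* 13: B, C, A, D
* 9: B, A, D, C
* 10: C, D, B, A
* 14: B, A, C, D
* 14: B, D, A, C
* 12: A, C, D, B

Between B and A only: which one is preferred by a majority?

B is ranked above A on 71 ballots; A above B on 12.

B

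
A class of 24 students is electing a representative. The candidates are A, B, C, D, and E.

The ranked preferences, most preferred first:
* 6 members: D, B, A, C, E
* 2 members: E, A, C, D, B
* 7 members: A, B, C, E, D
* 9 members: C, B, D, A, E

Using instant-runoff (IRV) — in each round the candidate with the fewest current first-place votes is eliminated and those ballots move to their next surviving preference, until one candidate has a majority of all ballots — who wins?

A

Round 1: A 7, B 0, C 9, D 6, E 2. B eliminated.
Round 2: A 7, C 9, D 6, E 2. E eliminated.
Round 3: A 9, C 9, D 6. D eliminated.
Round 4: A 15, C 9. A has a majority (≥13).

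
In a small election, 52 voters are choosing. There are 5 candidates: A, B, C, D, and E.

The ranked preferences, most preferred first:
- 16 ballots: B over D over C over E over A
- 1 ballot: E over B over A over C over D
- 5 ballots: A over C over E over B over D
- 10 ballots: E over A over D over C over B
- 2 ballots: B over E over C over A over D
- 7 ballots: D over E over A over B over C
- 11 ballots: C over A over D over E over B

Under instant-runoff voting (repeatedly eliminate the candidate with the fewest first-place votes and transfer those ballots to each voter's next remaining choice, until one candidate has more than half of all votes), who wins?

Round 1: A 5, B 18, C 11, D 7, E 11. A eliminated.
Round 2: B 18, C 16, D 7, E 11. D eliminated.
Round 3: B 18, C 16, E 18. C eliminated.
Round 4: B 18, E 34. E has a majority (≥27).

E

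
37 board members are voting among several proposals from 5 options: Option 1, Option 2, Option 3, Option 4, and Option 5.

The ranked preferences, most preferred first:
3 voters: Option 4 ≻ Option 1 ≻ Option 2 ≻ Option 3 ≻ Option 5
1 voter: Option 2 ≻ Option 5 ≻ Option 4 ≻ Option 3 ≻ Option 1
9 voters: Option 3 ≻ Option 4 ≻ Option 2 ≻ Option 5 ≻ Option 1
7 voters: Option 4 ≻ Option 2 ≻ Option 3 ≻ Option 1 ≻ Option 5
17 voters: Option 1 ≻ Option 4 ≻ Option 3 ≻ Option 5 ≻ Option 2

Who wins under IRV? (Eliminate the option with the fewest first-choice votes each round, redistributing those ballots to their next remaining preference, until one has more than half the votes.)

Round 1: Option 1 17, Option 2 1, Option 3 9, Option 4 10, Option 5 0. Option 5 eliminated.
Round 2: Option 1 17, Option 2 1, Option 3 9, Option 4 10. Option 2 eliminated.
Round 3: Option 1 17, Option 3 9, Option 4 11. Option 3 eliminated.
Round 4: Option 1 17, Option 4 20. Option 4 has a majority (≥19).

Option 4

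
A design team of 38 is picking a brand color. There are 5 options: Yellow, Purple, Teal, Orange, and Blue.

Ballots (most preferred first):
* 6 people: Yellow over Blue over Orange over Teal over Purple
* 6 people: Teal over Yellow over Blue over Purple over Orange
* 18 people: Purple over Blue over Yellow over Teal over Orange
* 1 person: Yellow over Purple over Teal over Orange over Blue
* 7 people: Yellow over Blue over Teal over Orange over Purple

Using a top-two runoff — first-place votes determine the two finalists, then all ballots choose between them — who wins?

Yellow

Round 1 first-place votes: Yellow 14, Purple 18, Teal 6, Orange 0, Blue 0. Purple and Yellow advance.
Runoff: Purple is ranked above Yellow on 18 ballots, Yellow above Purple on 20.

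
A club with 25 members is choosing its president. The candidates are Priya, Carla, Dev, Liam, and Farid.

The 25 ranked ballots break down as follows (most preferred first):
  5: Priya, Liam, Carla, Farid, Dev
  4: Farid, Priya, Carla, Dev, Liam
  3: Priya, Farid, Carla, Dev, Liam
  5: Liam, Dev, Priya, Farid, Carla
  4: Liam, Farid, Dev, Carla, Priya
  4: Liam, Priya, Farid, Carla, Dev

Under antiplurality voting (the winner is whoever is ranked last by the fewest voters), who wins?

Last-place votes: Priya 4, Carla 5, Dev 9, Liam 7, Farid 0.

Farid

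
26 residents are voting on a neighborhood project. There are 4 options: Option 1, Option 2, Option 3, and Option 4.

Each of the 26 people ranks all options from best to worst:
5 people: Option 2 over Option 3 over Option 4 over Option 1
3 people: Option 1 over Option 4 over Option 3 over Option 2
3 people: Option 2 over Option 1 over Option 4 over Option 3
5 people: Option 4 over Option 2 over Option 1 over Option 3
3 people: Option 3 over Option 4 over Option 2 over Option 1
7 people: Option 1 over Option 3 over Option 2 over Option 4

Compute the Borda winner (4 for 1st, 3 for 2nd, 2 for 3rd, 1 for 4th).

Option 1: 5×1 + 3×4 + 3×3 + 5×2 + 3×1 + 7×4 = 67
Option 2: 5×4 + 3×1 + 3×4 + 5×3 + 3×2 + 7×2 = 70
Option 3: 5×3 + 3×2 + 3×1 + 5×1 + 3×4 + 7×3 = 62
Option 4: 5×2 + 3×3 + 3×2 + 5×4 + 3×3 + 7×1 = 61

Option 2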